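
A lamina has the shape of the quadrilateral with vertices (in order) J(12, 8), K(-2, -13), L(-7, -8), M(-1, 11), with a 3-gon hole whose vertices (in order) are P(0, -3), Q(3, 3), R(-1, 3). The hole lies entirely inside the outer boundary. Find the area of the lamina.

Outer boundary:
Σ = (-140) + (-75) + (-85) + (-140) = -440
Area = |Σ|/2 = 220.
Hole:
Apply the shoelace formula: 2A = Σ (x_i·y_{i+1} − x_{i+1}·y_i), indices taken mod 3.
Σ = (9) + (12) + (3) = 24
Area = |Σ|/2 = 12.
Net area = 220 − 12 = 208.

208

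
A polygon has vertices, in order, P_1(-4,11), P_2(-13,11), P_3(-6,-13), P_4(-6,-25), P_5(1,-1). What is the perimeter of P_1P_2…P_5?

84

|P_1P_2| = √((-9)² + (0)²) = √81 = 9
|P_2P_3| = √((7)² + (-24)²) = √625 = 25
|P_3P_4| = √((0)² + (-12)²) = √144 = 12
|P_4P_5| = √((7)² + (24)²) = √625 = 25
|P_5P_1| = √((-5)² + (12)²) = √169 = 13
Perimeter = 9 + 25 + 12 + 25 + 13 = 84.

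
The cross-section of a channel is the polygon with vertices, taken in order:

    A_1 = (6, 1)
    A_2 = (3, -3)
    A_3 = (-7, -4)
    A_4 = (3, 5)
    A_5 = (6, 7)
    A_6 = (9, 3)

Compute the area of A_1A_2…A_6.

70

Apply Gauss's area formula: 2A = Σ (x_i·y_{i+1} − x_{i+1}·y_i), indices taken mod 6.
Cross-terms: -21, -33, -23, -9, -45, -9  ⇒  Σ = -140
Area = |Σ|/2 = 70.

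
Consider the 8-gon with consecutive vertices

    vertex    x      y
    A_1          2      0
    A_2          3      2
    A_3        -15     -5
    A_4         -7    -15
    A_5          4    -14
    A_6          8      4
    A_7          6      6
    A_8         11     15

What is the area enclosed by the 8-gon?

Apply Gauss's area formula: 2A = Σ (x_i·y_{i+1} − x_{i+1}·y_i), indices taken mod 8.
Σ = (4) + (15) + (190) + (158) + (128) + (24) + (24) + (-30) = 513
Area = |Σ|/2 = 256.5.

256.5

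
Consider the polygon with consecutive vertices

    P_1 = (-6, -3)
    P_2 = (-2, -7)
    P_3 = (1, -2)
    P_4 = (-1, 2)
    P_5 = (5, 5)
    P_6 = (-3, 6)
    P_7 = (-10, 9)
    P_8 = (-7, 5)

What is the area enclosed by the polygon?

87

Apply Gauss's area formula: 2A = Σ (x_i·y_{i+1} − x_{i+1}·y_i), indices taken mod 8.
Σ = (36) + (11) + (0) + (-15) + (45) + (33) + (13) + (51) = 174
Area = |Σ|/2 = 87.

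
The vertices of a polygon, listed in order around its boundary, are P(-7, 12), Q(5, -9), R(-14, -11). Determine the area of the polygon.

211.5

Apply the shoelace formula: 2A = Σ (x_i·y_{i+1} − x_{i+1}·y_i), indices taken mod 3.
Σ = (3) + (-181) + (-245) = -423
Area = |Σ|/2 = 211.5.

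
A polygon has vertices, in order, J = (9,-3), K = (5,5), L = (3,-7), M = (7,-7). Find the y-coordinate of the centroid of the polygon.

Apply Gauss's area formula. First the cross-terms c_i = x_i·y_{i+1} − x_{i+1}·y_i:
  60, -50, 28, 42  ⇒  2A = 80, A = 40.
Then Σ (y_i + y_{i+1})·c_i = -592, so ȳ = -592 / (6·40) = -37/15.

-37/15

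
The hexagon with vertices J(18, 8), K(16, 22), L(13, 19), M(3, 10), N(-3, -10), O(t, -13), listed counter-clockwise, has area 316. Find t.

Write out the shoelace sum; only the two edges meeting at O involve t:
2·Area = [((-3)·(-13) − t·(-10)) + (t·8 − 18·(-13))] + 359
       = 18·t + 632 = 632
⇒ t = 0.

0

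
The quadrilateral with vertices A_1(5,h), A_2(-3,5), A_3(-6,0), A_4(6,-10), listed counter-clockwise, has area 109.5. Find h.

6

Write out the shoelace sum; only the two edges meeting at A_1 involve h:
2·Area = [(6·h − 5·(-10)) + (5·5 − (-3)·h)] + 90
       = 9·h + 165 = 219
⇒ h = 6.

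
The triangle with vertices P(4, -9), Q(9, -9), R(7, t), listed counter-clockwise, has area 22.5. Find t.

The doubled signed area Σ (x_i y_{i+1} − x_{i+1} y_i) is linear in t.
With t=0 it equals 45; the coefficient of t is 5 (from the two edges through R).
So 5·t + 45 = 2·22.5 = 45 ⇒ t = 0.

0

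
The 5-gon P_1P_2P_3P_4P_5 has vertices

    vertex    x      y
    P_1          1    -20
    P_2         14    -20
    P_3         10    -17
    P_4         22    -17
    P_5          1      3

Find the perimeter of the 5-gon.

82

|P_1P_2| = √((13)² + (0)²) = √169 = 13
|P_2P_3| = √((-4)² + (3)²) = √25 = 5
|P_3P_4| = √((12)² + (0)²) = √144 = 12
|P_4P_5| = √((-21)² + (20)²) = √841 = 29
|P_5P_1| = √((0)² + (-23)²) = √529 = 23
Perimeter = 13 + 5 + 12 + 29 + 23 = 82.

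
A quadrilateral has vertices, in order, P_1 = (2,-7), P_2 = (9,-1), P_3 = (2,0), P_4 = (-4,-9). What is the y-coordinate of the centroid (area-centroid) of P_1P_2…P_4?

-152/39

Apply the shoelace formula. First the cross-terms c_i = x_i·y_{i+1} − x_{i+1}·y_i:
  61, 2, -18, 46  ⇒  2A = 91, A = 45.5.
Then Σ (y_i + y_{i+1})·c_i = -1064, so ȳ = -1064 / (6·45.5) = -152/39.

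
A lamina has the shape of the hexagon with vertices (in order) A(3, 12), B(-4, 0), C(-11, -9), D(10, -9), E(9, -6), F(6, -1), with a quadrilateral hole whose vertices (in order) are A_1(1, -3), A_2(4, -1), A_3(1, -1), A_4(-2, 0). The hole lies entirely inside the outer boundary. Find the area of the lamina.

Outer boundary:
Apply the shoelace (surveyor's) formula: 2A = Σ (x_i·y_{i+1} − x_{i+1}·y_i), indices taken mod 6.
A→B: (3)(0) − (-4)(12) = 48
B→C: (-4)(-9) − (-11)(0) = 36
C→D: (-11)(-9) − (10)(-9) = 189
D→E: (10)(-6) − (9)(-9) = 21
E→F: (9)(-1) − (6)(-6) = 27
F→A: (6)(12) − (3)(-1) = 75
Σ = 396
Area = |Σ|/2 = 198.
Hole:
Apply Gauss's area formula: 2A = Σ (x_i·y_{i+1} − x_{i+1}·y_i), indices taken mod 4.
Σ = (11) + (-3) + (-2) + (6) = 12
Area = |Σ|/2 = 6.
Net area = 198 − 6 = 192.

192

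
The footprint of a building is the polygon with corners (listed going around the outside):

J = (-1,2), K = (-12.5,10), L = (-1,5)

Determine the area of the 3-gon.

17.25

Cross-terms: 15, -52.5, 3  ⇒  Σ = -34.5
Area = |Σ|/2 = 17.25.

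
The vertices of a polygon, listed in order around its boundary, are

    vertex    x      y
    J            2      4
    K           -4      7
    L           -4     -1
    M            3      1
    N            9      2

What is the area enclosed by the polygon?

Apply Gauss's area formula: 2A = Σ (x_i·y_{i+1} − x_{i+1}·y_i), indices taken mod 5.
Σ = (30) + (32) + (-1) + (-3) + (32) = 90
Area = |Σ|/2 = 45.

45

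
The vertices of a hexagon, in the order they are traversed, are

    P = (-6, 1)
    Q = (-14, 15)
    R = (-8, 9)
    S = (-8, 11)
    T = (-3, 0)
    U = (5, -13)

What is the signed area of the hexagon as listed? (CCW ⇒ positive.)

Apply Gauss's area formula: 2A = Σ (x_i·y_{i+1} − x_{i+1}·y_i), indices taken mod 6.
P→Q: (-6)(15) − (-14)(1) = -76
Q→R: (-14)(9) − (-8)(15) = -6
R→S: (-8)(11) − (-8)(9) = -16
S→T: (-8)(0) − (-3)(11) = 33
T→U: (-3)(-13) − (5)(0) = 39
U→P: (5)(1) − (-6)(-13) = -73
Σ = -99
Signed area = Σ/2 = -49.5 (negative ⇒ clockwise traversal).

-49.5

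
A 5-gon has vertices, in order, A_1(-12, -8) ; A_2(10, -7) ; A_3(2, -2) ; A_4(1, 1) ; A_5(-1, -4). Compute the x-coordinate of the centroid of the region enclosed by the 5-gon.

Apply Gauss's area formula. First the cross-terms c_i = x_i·y_{i+1} − x_{i+1}·y_i:
  164, -6, 4, -3, -40  ⇒  2A = 119, A = 59.5.
Then Σ (x_i + x_{i+1})·c_i = 132, so x̄ = 132 / (6·59.5) = 44/119.

44/119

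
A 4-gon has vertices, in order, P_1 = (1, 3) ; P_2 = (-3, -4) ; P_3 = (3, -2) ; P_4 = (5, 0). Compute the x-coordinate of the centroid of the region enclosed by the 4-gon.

Apply the shoelace (surveyor's) formula. First the cross-terms c_i = x_i·y_{i+1} − x_{i+1}·y_i:
  5, 18, 10, 15  ⇒  2A = 48, A = 24.
Then Σ (x_i + x_{i+1})·c_i = 160, so x̄ = 160 / (6·24) = 10/9.

10/9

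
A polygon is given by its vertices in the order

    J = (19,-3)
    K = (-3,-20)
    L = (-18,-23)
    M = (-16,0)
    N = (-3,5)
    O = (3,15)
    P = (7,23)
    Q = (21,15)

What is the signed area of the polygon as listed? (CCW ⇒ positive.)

-975

Apply the surveyor's formula: 2A = Σ (x_i·y_{i+1} − x_{i+1}·y_i), indices taken mod 8.
Cross-terms: -389, -291, -368, -80, -60, -36, -378, -348  ⇒  Σ = -1950
Signed area = Σ/2 = -975 (negative ⇒ clockwise traversal).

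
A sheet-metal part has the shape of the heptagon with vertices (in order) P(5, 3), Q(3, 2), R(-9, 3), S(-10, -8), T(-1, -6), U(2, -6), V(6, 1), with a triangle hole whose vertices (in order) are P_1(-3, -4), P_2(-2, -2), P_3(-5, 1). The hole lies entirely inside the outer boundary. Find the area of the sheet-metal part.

Outer boundary:
Σ = (1) + (27) + (102) + (52) + (18) + (38) + (13) = 251
Area = |Σ|/2 = 125.5.
Hole:
Σ = (-2) + (-12) + (23) = 9
Area = |Σ|/2 = 4.5.
Net area = 125.5 − 4.5 = 121.

121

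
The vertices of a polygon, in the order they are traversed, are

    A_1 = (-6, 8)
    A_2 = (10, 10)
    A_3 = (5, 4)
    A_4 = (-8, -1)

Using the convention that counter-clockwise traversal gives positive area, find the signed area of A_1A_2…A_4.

Cross-terms: -140, -10, 27, -70  ⇒  Σ = -193
Signed area = Σ/2 = -96.5 (negative ⇒ clockwise traversal).

-96.5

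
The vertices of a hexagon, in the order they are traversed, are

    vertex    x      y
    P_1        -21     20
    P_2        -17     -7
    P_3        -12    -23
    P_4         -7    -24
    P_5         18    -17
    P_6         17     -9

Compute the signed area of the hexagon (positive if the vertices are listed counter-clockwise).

875

Cross-terms: 487, 307, 127, 551, 127, 151  ⇒  Σ = 1750
Signed area = Σ/2 = 875 (positive ⇒ counter-clockwise traversal).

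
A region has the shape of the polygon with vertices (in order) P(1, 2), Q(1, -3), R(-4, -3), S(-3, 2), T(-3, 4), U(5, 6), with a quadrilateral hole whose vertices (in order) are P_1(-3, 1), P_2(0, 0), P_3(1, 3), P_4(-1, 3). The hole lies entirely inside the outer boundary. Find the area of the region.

Outer boundary:
Apply Gauss's area formula: 2A = Σ (x_i·y_{i+1} − x_{i+1}·y_i), indices taken mod 6.
Cross-terms: -5, -15, -17, -6, -38, 4  ⇒  Σ = -77
Area = |Σ|/2 = 38.5.
Hole:
Apply the shoelace (surveyor's) formula: 2A = Σ (x_i·y_{i+1} − x_{i+1}·y_i), indices taken mod 4.
Cross-terms: 0, 0, 6, 8  ⇒  Σ = 14
Area = |Σ|/2 = 7.
Net area = 38.5 − 7 = 31.5.

31.5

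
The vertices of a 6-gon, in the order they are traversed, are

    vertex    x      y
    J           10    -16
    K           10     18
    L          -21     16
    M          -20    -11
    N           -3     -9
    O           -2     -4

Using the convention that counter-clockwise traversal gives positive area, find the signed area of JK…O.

Cross-terms: 340, 538, 551, 147, -6, 72  ⇒  Σ = 1642
Signed area = Σ/2 = 821 (positive ⇒ counter-clockwise traversal).

821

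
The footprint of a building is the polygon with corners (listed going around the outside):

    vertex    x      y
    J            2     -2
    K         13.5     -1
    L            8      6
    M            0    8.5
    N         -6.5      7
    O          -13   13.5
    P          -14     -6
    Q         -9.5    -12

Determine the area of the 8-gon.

330.75

Apply the surveyor's formula: 2A = Σ (x_i·y_{i+1} − x_{i+1}·y_i), indices taken mod 8.
Cross-terms: 25, 89, 68, 55.25, 3.25, 267, 111, 43  ⇒  Σ = 661.5
Area = |Σ|/2 = 330.75.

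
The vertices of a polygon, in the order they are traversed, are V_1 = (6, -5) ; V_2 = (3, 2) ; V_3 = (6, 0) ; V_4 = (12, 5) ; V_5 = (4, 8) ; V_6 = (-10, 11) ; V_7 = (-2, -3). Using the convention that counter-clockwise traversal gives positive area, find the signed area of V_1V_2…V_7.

Apply Gauss's area formula: 2A = Σ (x_i·y_{i+1} − x_{i+1}·y_i), indices taken mod 7.
Σ = (27) + (-12) + (30) + (76) + (124) + (52) + (28) = 325
Signed area = Σ/2 = 162.5 (positive ⇒ counter-clockwise traversal).

162.5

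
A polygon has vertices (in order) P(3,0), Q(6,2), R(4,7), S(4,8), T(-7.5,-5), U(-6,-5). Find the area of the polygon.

Apply the shoelace formula: 2A = Σ (x_i·y_{i+1} − x_{i+1}·y_i), indices taken mod 6.
Σ = (6) + (34) + (4) + (40) + (7.5) + (15) = 106.5
Area = |Σ|/2 = 53.25.

53.25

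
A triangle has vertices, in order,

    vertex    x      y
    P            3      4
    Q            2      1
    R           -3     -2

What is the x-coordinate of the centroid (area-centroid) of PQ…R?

2/3

Apply Gauss's area formula. First the cross-terms c_i = x_i·y_{i+1} − x_{i+1}·y_i:
  -5, -1, -6  ⇒  2A = -12, A = -6.
Then Σ (x_i + x_{i+1})·c_i = -24, so x̄ = -24 / (6·(-6)) = 2/3.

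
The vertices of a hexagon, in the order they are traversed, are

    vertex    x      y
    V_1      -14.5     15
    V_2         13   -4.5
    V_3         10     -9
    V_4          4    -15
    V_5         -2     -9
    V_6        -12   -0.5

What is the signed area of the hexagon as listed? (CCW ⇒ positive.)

-338

Apply the shoelace formula: 2A = Σ (x_i·y_{i+1} − x_{i+1}·y_i), indices taken mod 6.
V_1→V_2: (-14.5)(-4.5) − (13)(15) = -129.75
V_2→V_3: (13)(-9) − (10)(-4.5) = -72
V_3→V_4: (10)(-15) − (4)(-9) = -114
V_4→V_5: (4)(-9) − (-2)(-15) = -66
V_5→V_6: (-2)(-0.5) − (-12)(-9) = -107
V_6→V_1: (-12)(15) − (-14.5)(-0.5) = -187.25
Σ = -676
Signed area = Σ/2 = -338 (negative ⇒ clockwise traversal).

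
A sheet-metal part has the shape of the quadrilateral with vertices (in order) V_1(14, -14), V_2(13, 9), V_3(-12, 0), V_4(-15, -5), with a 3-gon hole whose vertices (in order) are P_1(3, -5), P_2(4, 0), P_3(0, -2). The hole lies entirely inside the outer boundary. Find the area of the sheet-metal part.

369

Outer boundary:
Apply the surveyor's formula: 2A = Σ (x_i·y_{i+1} − x_{i+1}·y_i), indices taken mod 4.
Cross-terms: 308, 108, 60, 280  ⇒  Σ = 756
Area = |Σ|/2 = 378.
Hole:
Apply the shoelace (surveyor's) formula: 2A = Σ (x_i·y_{i+1} − x_{i+1}·y_i), indices taken mod 3.
Cross-terms: 20, -8, 6  ⇒  Σ = 18
Area = |Σ|/2 = 9.
Net area = 378 − 9 = 369.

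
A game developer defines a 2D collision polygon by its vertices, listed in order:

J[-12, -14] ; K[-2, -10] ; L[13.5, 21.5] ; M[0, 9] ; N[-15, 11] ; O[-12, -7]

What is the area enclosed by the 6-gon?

J→K: (-12)(-10) − (-2)(-14) = 92
K→L: (-2)(21.5) − (13.5)(-10) = 92
L→M: (13.5)(9) − (0)(21.5) = 121.5
M→N: (0)(11) − (-15)(9) = 135
N→O: (-15)(-7) − (-12)(11) = 237
O→J: (-12)(-14) − (-12)(-7) = 84
Σ = 761.5
Area = |Σ|/2 = 380.75.

380.75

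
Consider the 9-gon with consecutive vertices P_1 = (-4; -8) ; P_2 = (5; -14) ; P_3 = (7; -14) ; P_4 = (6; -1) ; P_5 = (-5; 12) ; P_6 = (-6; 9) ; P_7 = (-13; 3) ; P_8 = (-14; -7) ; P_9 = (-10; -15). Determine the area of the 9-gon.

343.5

Apply the shoelace (surveyor's) formula: 2A = Σ (x_i·y_{i+1} − x_{i+1}·y_i), indices taken mod 9.
Cross-terms: 96, 28, 77, 67, 27, 99, 133, 140, 20  ⇒  Σ = 687
Area = |Σ|/2 = 343.5.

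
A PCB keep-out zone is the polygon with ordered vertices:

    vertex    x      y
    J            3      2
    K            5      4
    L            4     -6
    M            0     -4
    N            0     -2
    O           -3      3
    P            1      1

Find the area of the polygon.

J→K: (3)(4) − (5)(2) = 2
K→L: (5)(-6) − (4)(4) = -46
L→M: (4)(-4) − (0)(-6) = -16
M→N: (0)(-2) − (0)(-4) = 0
N→O: (0)(3) − (-3)(-2) = -6
O→P: (-3)(1) − (1)(3) = -6
P→J: (1)(2) − (3)(1) = -1
Σ = -73
Area = |Σ|/2 = 36.5.

36.5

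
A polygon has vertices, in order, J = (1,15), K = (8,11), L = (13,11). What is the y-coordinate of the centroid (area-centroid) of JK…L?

Apply the surveyor's formula. First the cross-terms c_i = x_i·y_{i+1} − x_{i+1}·y_i:
  -109, -55, 184  ⇒  2A = 20, A = 10.
Then Σ (y_i + y_{i+1})·c_i = 740, so ȳ = 740 / (6·10) = 37/3.

37/3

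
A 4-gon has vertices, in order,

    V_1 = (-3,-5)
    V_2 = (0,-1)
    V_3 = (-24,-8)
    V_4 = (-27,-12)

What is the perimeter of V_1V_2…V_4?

|V_1V_2| = √((3)² + (4)²) = √25 = 5
|V_2V_3| = √((-24)² + (-7)²) = √625 = 25
|V_3V_4| = √((-3)² + (-4)²) = √25 = 5
|V_4V_1| = √((24)² + (7)²) = √625 = 25
Perimeter = 5 + 25 + 5 + 25 = 60.

60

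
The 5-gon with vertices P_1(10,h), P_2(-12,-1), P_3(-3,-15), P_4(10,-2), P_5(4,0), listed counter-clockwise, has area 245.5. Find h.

Write out the shoelace sum; only the two edges meeting at P_1 involve h:
2·Area = [(4·h − 10·0) + (10·(-1) − (-12)·h)] + 341
       = 16·h + 331 = 491
⇒ h = 10.

10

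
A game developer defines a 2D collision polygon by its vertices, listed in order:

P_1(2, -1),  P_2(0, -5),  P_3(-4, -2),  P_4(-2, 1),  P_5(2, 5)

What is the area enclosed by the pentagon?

31

Apply Gauss's area formula: 2A = Σ (x_i·y_{i+1} − x_{i+1}·y_i), indices taken mod 5.
P_1→P_2: (2)(-5) − (0)(-1) = -10
P_2→P_3: (0)(-2) − (-4)(-5) = -20
P_3→P_4: (-4)(1) − (-2)(-2) = -8
P_4→P_5: (-2)(5) − (2)(1) = -12
P_5→P_1: (2)(-1) − (2)(5) = -12
Σ = -62
Area = |Σ|/2 = 31.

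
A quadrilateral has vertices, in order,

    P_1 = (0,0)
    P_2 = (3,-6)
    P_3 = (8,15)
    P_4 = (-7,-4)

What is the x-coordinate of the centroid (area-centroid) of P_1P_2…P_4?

Apply the shoelace (surveyor's) formula. First the cross-terms c_i = x_i·y_{i+1} − x_{i+1}·y_i:
  0, 93, 73, 0  ⇒  2A = 166, A = 83.
Then Σ (x_i + x_{i+1})·c_i = 1096, so x̄ = 1096 / (6·83) = 548/249.

548/249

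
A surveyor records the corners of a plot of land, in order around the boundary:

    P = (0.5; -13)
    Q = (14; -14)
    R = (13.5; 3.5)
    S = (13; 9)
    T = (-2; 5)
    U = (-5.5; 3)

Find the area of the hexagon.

331.75

Apply the shoelace (surveyor's) formula: 2A = Σ (x_i·y_{i+1} − x_{i+1}·y_i), indices taken mod 6.
Cross-terms: 175, 238, 76, 83, 21.5, 70  ⇒  Σ = 663.5
Area = |Σ|/2 = 331.75.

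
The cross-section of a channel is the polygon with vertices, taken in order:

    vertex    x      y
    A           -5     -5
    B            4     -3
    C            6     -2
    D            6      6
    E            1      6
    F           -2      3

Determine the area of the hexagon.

Apply Gauss's area formula: 2A = Σ (x_i·y_{i+1} − x_{i+1}·y_i), indices taken mod 6.
A→B: (-5)(-3) − (4)(-5) = 35
B→C: (4)(-2) − (6)(-3) = 10
C→D: (6)(6) − (6)(-2) = 48
D→E: (6)(6) − (1)(6) = 30
E→F: (1)(3) − (-2)(6) = 15
F→A: (-2)(-5) − (-5)(3) = 25
Σ = 163
Area = |Σ|/2 = 81.5.

81.5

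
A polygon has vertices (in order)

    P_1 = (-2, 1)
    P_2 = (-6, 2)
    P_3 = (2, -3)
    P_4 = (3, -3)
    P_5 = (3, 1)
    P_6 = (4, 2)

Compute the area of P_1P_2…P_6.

20.5

Apply the surveyor's formula: 2A = Σ (x_i·y_{i+1} − x_{i+1}·y_i), indices taken mod 6.
Σ = (2) + (14) + (3) + (12) + (2) + (8) = 41
Area = |Σ|/2 = 20.5.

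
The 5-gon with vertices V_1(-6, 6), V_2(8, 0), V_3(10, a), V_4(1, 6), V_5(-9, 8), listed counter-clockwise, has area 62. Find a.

Write out the shoelace sum; only the two edges meeting at V_3 involve a:
2·Area = [(8·a − 10·0) + (10·6 − 1·a)] + 8
       = 7·a + 68 = 124
⇒ a = 8.

8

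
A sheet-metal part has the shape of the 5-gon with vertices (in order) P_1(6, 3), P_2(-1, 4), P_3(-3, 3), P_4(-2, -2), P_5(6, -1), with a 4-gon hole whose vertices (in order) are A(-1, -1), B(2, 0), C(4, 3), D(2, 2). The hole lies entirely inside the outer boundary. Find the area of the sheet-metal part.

38

Outer boundary:
Σ = (27) + (9) + (12) + (14) + (24) = 86
Area = |Σ|/2 = 43.
Hole:
Σ = (2) + (6) + (2) + (0) = 10
Area = |Σ|/2 = 5.
Net area = 43 − 5 = 38.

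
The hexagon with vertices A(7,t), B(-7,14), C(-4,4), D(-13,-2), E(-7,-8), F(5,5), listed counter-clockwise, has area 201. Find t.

13

Write out the shoelace sum; only the two edges meeting at A involve t:
2·Area = [(5·t − 7·5) + (7·14 − (-7)·t)] + 183
       = 12·t + 246 = 402
⇒ t = 13.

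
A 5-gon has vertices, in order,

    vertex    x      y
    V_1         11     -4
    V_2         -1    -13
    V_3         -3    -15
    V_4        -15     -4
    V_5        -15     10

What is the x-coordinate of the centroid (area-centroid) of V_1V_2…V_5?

Apply the surveyor's formula. First the cross-terms c_i = x_i·y_{i+1} − x_{i+1}·y_i:
  -147, -24, -213, -210, -50  ⇒  2A = -644, A = -322.
Then Σ (x_i + x_{i+1})·c_i = 8960, so x̄ = 8960 / (6·(-322)) = -320/69.

-320/69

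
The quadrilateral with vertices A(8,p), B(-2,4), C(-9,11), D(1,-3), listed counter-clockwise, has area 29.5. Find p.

Write out the shoelace sum; only the two edges meeting at A involve p:
2·Area = [(1·p − 8·(-3)) + (8·4 − (-2)·p)] + 30
       = 3·p + 86 = 59
⇒ p = -9.

-9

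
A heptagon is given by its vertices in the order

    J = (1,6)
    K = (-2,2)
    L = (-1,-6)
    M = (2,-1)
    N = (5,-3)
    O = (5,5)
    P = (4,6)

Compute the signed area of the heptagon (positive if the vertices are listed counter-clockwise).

Apply the shoelace (surveyor's) formula: 2A = Σ (x_i·y_{i+1} − x_{i+1}·y_i), indices taken mod 7.
Cross-terms: 14, 14, 13, -1, 40, 10, 18  ⇒  Σ = 108
Signed area = Σ/2 = 54 (positive ⇒ counter-clockwise traversal).

54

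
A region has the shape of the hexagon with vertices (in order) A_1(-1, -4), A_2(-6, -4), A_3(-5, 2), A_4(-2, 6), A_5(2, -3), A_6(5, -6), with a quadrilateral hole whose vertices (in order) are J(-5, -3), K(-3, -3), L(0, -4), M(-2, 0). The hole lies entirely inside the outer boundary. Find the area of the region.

45.5

Outer boundary:
Apply Gauss's area formula: 2A = Σ (x_i·y_{i+1} − x_{i+1}·y_i), indices taken mod 6.
Σ = (-20) + (-32) + (-26) + (-6) + (3) + (-26) = -107
Area = |Σ|/2 = 53.5.
Hole:
J→K: (-5)(-3) − (-3)(-3) = 6
K→L: (-3)(-4) − (0)(-3) = 12
L→M: (0)(0) − (-2)(-4) = -8
M→J: (-2)(-3) − (-5)(0) = 6
Σ = 16
Area = |Σ|/2 = 8.
Net area = 53.5 − 8 = 45.5.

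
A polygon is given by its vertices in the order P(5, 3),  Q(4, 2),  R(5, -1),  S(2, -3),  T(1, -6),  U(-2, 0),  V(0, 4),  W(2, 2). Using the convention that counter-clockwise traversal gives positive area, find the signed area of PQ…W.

-35

Apply the shoelace formula: 2A = Σ (x_i·y_{i+1} − x_{i+1}·y_i), indices taken mod 8.
P→Q: (5)(2) − (4)(3) = -2
Q→R: (4)(-1) − (5)(2) = -14
R→S: (5)(-3) − (2)(-1) = -13
S→T: (2)(-6) − (1)(-3) = -9
T→U: (1)(0) − (-2)(-6) = -12
U→V: (-2)(4) − (0)(0) = -8
V→W: (0)(2) − (2)(4) = -8
W→P: (2)(3) − (5)(2) = -4
Σ = -70
Signed area = Σ/2 = -35 (negative ⇒ clockwise traversal).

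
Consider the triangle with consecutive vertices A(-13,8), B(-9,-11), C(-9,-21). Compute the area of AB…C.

Apply the shoelace formula: 2A = Σ (x_i·y_{i+1} − x_{i+1}·y_i), indices taken mod 3.
Cross-terms: 215, 90, -345  ⇒  Σ = -40
Area = |Σ|/2 = 20.

20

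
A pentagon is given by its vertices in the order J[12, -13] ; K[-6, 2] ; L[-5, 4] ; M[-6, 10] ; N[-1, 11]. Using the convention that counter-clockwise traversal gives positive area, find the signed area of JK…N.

Apply the shoelace formula: 2A = Σ (x_i·y_{i+1} − x_{i+1}·y_i), indices taken mod 5.
J→K: (12)(2) − (-6)(-13) = -54
K→L: (-6)(4) − (-5)(2) = -14
L→M: (-5)(10) − (-6)(4) = -26
M→N: (-6)(11) − (-1)(10) = -56
N→J: (-1)(-13) − (12)(11) = -119
Σ = -269
Signed area = Σ/2 = -134.5 (negative ⇒ clockwise traversal).

-134.5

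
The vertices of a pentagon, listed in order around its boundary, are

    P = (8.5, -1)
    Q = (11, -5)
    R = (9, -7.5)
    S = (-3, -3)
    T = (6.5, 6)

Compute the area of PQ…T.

Cross-terms: -31.5, -37.5, -49.5, 1.5, -57.5  ⇒  Σ = -174.5
Area = |Σ|/2 = 87.25.

87.25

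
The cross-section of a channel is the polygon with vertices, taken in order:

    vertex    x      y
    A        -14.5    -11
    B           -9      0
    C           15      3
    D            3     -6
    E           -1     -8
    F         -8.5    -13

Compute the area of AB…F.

Σ = (-99) + (-27) + (-99) + (-30) + (-55) + (-95) = -405
Area = |Σ|/2 = 202.5.

202.5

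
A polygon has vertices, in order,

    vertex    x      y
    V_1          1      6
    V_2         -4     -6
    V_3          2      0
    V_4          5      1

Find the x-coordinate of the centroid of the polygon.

110/183

Apply the surveyor's formula. First the cross-terms c_i = x_i·y_{i+1} − x_{i+1}·y_i:
  18, 12, 2, 29  ⇒  2A = 61, A = 30.5.
Then Σ (x_i + x_{i+1})·c_i = 110, so x̄ = 110 / (6·30.5) = 110/183.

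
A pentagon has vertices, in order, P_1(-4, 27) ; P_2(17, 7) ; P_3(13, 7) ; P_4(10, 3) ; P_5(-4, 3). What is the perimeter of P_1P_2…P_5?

76

|P_1P_2| = √((21)² + (-20)²) = √841 = 29
|P_2P_3| = √((-4)² + (0)²) = √16 = 4
|P_3P_4| = √((-3)² + (-4)²) = √25 = 5
|P_4P_5| = √((-14)² + (0)²) = √196 = 14
|P_5P_1| = √((0)² + (24)²) = √576 = 24
Perimeter = 29 + 4 + 5 + 14 + 24 = 76.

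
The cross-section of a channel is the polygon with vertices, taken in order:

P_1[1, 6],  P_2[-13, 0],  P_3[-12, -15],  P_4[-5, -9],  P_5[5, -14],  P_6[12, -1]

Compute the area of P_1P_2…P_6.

Apply Gauss's area formula: 2A = Σ (x_i·y_{i+1} − x_{i+1}·y_i), indices taken mod 6.
Σ = (78) + (195) + (33) + (115) + (163) + (73) = 657
Area = |Σ|/2 = 328.5.

328.5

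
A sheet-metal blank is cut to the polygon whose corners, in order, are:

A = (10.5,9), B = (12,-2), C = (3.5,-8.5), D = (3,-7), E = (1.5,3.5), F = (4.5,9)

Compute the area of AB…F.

129.125

Apply the shoelace (surveyor's) formula: 2A = Σ (x_i·y_{i+1} − x_{i+1}·y_i), indices taken mod 6.
Σ = (-129) + (-95) + (1) + (21) + (-2.25) + (-54) = -258.25
Area = |Σ|/2 = 129.125.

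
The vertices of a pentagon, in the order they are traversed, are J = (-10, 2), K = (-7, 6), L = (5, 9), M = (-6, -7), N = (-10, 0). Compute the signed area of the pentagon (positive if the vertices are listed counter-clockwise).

Apply the shoelace formula: 2A = Σ (x_i·y_{i+1} − x_{i+1}·y_i), indices taken mod 5.
Σ = (-46) + (-93) + (19) + (-70) + (-20) = -210
Signed area = Σ/2 = -105 (negative ⇒ clockwise traversal).

-105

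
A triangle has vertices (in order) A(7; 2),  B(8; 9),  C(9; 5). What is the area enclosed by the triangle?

5.5

Σ = (47) + (-41) + (-17) = -11
Area = |Σ|/2 = 5.5.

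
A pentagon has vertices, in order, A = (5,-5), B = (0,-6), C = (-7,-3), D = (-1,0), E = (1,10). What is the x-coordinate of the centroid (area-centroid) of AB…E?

27/70

Apply the shoelace (surveyor's) formula. First the cross-terms c_i = x_i·y_{i+1} − x_{i+1}·y_i:
  -30, -42, -3, -10, -55  ⇒  2A = -140, A = -70.
Then Σ (x_i + x_{i+1})·c_i = -162, so x̄ = -162 / (6·(-70)) = 27/70.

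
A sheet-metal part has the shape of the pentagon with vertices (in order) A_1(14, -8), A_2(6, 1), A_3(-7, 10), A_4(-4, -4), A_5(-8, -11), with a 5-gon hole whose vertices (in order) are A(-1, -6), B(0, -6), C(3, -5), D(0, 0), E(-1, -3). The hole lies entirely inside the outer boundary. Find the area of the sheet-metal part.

200

Outer boundary:
Apply the shoelace (surveyor's) formula: 2A = Σ (x_i·y_{i+1} − x_{i+1}·y_i), indices taken mod 5.
A_1→A_2: (14)(1) − (6)(-8) = 62
A_2→A_3: (6)(10) − (-7)(1) = 67
A_3→A_4: (-7)(-4) − (-4)(10) = 68
A_4→A_5: (-4)(-11) − (-8)(-4) = 12
A_5→A_1: (-8)(-8) − (14)(-11) = 218
Σ = 427
Area = |Σ|/2 = 213.5.
Hole:
Apply the shoelace formula: 2A = Σ (x_i·y_{i+1} − x_{i+1}·y_i), indices taken mod 5.
Σ = (6) + (18) + (0) + (0) + (3) = 27
Area = |Σ|/2 = 13.5.
Net area = 213.5 − 13.5 = 200.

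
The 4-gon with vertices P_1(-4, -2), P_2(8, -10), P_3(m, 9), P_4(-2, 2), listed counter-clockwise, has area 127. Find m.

The doubled signed area Σ (x_i y_{i+1} − x_{i+1} y_i) is linear in m.
With m=0 it equals 158; the coefficient of m is 12 (from the two edges through P_3).
So 12·m + 158 = 2·127 = 254 ⇒ m = 8.

8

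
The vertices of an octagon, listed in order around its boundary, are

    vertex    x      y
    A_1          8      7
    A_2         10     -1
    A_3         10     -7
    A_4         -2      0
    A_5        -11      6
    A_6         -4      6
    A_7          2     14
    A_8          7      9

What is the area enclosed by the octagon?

Apply the surveyor's formula: 2A = Σ (x_i·y_{i+1} − x_{i+1}·y_i), indices taken mod 8.
Σ = (-78) + (-60) + (-14) + (-12) + (-42) + (-68) + (-80) + (-23) = -377
Area = |Σ|/2 = 188.5.

188.5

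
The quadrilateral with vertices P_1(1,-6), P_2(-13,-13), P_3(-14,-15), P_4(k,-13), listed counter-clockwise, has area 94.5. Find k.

Write out the shoelace sum; only the two edges meeting at P_4 involve k:
2·Area = [((-14)·(-13) − k·(-15)) + (k·(-6) − 1·(-13))] + -78
       = 9·k + 117 = 189
⇒ k = 8.

8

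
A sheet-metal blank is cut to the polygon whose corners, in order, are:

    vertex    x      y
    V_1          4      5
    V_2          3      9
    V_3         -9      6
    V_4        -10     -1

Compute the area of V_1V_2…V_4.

71.5

V_1→V_2: (4)(9) − (3)(5) = 21
V_2→V_3: (3)(6) − (-9)(9) = 99
V_3→V_4: (-9)(-1) − (-10)(6) = 69
V_4→V_1: (-10)(5) − (4)(-1) = -46
Σ = 143
Area = |Σ|/2 = 71.5.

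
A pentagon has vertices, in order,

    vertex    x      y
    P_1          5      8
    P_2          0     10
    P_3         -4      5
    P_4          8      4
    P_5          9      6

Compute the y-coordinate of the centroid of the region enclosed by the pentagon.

71/11

Apply the shoelace formula. First the cross-terms c_i = x_i·y_{i+1} − x_{i+1}·y_i:
  50, 40, -56, 12, 42  ⇒  2A = 88, A = 44.
Then Σ (y_i + y_{i+1})·c_i = 1704, so ȳ = 1704 / (6·44) = 71/11.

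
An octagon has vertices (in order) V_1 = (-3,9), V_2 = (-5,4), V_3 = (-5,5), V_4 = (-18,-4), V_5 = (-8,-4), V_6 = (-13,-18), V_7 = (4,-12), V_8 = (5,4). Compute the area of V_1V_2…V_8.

315.5

Σ = (33) + (-5) + (110) + (40) + (92) + (228) + (76) + (57) = 631
Area = |Σ|/2 = 315.5.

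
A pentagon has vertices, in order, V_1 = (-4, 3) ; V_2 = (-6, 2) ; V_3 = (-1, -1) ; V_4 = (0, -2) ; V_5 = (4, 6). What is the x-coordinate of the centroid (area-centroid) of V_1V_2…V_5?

-0.65625

Apply the shoelace formula. First the cross-terms c_i = x_i·y_{i+1} − x_{i+1}·y_i:
  10, 8, 2, 8, 36  ⇒  2A = 64, A = 32.
Then Σ (x_i + x_{i+1})·c_i = -126, so x̄ = -126 / (6·32) = -0.65625.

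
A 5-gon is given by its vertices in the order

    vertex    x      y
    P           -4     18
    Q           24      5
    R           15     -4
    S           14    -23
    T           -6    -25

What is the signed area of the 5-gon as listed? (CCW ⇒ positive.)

P→Q: (-4)(5) − (24)(18) = -452
Q→R: (24)(-4) − (15)(5) = -171
R→S: (15)(-23) − (14)(-4) = -289
S→T: (14)(-25) − (-6)(-23) = -488
T→P: (-6)(18) − (-4)(-25) = -208
Σ = -1608
Signed area = Σ/2 = -804 (negative ⇒ clockwise traversal).

-804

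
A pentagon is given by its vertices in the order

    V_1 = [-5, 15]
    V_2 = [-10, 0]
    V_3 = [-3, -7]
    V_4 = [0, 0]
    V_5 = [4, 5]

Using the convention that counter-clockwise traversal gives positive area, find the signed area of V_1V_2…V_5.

152.5

Apply the surveyor's formula: 2A = Σ (x_i·y_{i+1} − x_{i+1}·y_i), indices taken mod 5.
Cross-terms: 150, 70, 0, 0, 85  ⇒  Σ = 305
Signed area = Σ/2 = 152.5 (positive ⇒ counter-clockwise traversal).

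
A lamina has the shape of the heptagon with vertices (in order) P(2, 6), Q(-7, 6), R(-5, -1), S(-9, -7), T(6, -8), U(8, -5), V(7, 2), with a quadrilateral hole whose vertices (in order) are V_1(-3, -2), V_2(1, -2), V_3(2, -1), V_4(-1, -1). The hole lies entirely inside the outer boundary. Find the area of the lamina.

173.5

Outer boundary:
Apply Gauss's area formula: 2A = Σ (x_i·y_{i+1} − x_{i+1}·y_i), indices taken mod 7.
P→Q: (2)(6) − (-7)(6) = 54
Q→R: (-7)(-1) − (-5)(6) = 37
R→S: (-5)(-7) − (-9)(-1) = 26
S→T: (-9)(-8) − (6)(-7) = 114
T→U: (6)(-5) − (8)(-8) = 34
U→V: (8)(2) − (7)(-5) = 51
V→P: (7)(6) − (2)(2) = 38
Σ = 354
Area = |Σ|/2 = 177.
Hole:
Apply the shoelace (surveyor's) formula: 2A = Σ (x_i·y_{i+1} − x_{i+1}·y_i), indices taken mod 4.
Σ = (8) + (3) + (-3) + (-1) = 7
Area = |Σ|/2 = 3.5.
Net area = 177 − 3.5 = 173.5.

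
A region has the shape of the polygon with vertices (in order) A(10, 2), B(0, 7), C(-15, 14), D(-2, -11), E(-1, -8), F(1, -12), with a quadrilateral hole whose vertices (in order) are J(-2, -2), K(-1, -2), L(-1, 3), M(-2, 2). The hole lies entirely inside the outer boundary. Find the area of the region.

253

Outer boundary:
Apply the shoelace formula: 2A = Σ (x_i·y_{i+1} − x_{i+1}·y_i), indices taken mod 6.
A→B: (10)(7) − (0)(2) = 70
B→C: (0)(14) − (-15)(7) = 105
C→D: (-15)(-11) − (-2)(14) = 193
D→E: (-2)(-8) − (-1)(-11) = 5
E→F: (-1)(-12) − (1)(-8) = 20
F→A: (1)(2) − (10)(-12) = 122
Σ = 515
Area = |Σ|/2 = 257.5.
Hole:
Apply the shoelace (surveyor's) formula: 2A = Σ (x_i·y_{i+1} − x_{i+1}·y_i), indices taken mod 4.
J→K: (-2)(-2) − (-1)(-2) = 2
K→L: (-1)(3) − (-1)(-2) = -5
L→M: (-1)(2) − (-2)(3) = 4
M→J: (-2)(-2) − (-2)(2) = 8
Σ = 9
Area = |Σ|/2 = 4.5.
Net area = 257.5 − 4.5 = 253.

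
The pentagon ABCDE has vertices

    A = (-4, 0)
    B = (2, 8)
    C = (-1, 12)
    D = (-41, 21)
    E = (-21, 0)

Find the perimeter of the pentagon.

|AB| = √((6)² + (8)²) = √100 = 10
|BC| = √((-3)² + (4)²) = √25 = 5
|CD| = √((-40)² + (9)²) = √1681 = 41
|DE| = √((20)² + (-21)²) = √841 = 29
|EA| = √((17)² + (0)²) = √289 = 17
Perimeter = 10 + 5 + 41 + 29 + 17 = 102.

102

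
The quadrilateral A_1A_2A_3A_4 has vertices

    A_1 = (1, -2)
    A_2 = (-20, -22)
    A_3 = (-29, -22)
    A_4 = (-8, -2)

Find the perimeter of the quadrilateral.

76

|A_1A_2| = √((-21)² + (-20)²) = √841 = 29
|A_2A_3| = √((-9)² + (0)²) = √81 = 9
|A_3A_4| = √((21)² + (20)²) = √841 = 29
|A_4A_1| = √((9)² + (0)²) = √81 = 9
Perimeter = 29 + 9 + 29 + 9 = 76.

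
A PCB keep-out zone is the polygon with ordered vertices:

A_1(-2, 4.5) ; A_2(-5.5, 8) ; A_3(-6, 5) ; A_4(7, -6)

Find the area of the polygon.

Apply the surveyor's formula: 2A = Σ (x_i·y_{i+1} − x_{i+1}·y_i), indices taken mod 4.
Cross-terms: 8.75, 20.5, 1, 19.5  ⇒  Σ = 49.75
Area = |Σ|/2 = 24.875.

24.875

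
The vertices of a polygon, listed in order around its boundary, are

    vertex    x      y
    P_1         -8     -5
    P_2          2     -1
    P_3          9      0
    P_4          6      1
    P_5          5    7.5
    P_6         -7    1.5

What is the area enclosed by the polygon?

91.5

Apply the shoelace formula: 2A = Σ (x_i·y_{i+1} − x_{i+1}·y_i), indices taken mod 6.
Σ = (18) + (9) + (9) + (40) + (60) + (47) = 183
Area = |Σ|/2 = 91.5.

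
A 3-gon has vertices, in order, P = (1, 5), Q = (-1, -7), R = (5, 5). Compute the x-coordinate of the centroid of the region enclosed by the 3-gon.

Apply the surveyor's formula. First the cross-terms c_i = x_i·y_{i+1} − x_{i+1}·y_i:
  -2, 30, 20  ⇒  2A = 48, A = 24.
Then Σ (x_i + x_{i+1})·c_i = 240, so x̄ = 240 / (6·24) = 5/3.

5/3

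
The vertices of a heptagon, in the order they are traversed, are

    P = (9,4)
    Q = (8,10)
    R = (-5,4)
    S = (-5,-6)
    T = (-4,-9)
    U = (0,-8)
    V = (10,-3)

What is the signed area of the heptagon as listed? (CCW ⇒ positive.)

195

Cross-terms: 58, 82, 50, 21, 32, 80, 67  ⇒  Σ = 390
Signed area = Σ/2 = 195 (positive ⇒ counter-clockwise traversal).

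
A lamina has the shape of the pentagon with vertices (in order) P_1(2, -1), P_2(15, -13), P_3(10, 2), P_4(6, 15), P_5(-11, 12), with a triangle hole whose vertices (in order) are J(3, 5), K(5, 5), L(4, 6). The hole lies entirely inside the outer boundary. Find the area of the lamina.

Outer boundary:
Apply the shoelace (surveyor's) formula: 2A = Σ (x_i·y_{i+1} − x_{i+1}·y_i), indices taken mod 5.
Cross-terms: -11, 160, 138, 237, -13  ⇒  Σ = 511
Area = |Σ|/2 = 255.5.
Hole:
Σ = (-10) + (10) + (2) = 2
Area = |Σ|/2 = 1.
Net area = 255.5 − 1 = 254.5.

254.5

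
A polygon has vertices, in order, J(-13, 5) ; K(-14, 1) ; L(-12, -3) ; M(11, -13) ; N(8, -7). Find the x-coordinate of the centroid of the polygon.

-197/69

Apply the surveyor's formula. First the cross-terms c_i = x_i·y_{i+1} − x_{i+1}·y_i:
  57, 54, 189, 27, -51  ⇒  2A = 276, A = 138.
Then Σ (x_i + x_{i+1})·c_i = -2364, so x̄ = -2364 / (6·138) = -197/69.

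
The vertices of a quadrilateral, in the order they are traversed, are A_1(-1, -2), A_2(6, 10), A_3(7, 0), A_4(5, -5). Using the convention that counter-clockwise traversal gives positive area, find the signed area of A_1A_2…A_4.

Apply the shoelace formula: 2A = Σ (x_i·y_{i+1} − x_{i+1}·y_i), indices taken mod 4.
Σ = (2) + (-70) + (-35) + (-15) = -118
Signed area = Σ/2 = -59 (negative ⇒ clockwise traversal).

-59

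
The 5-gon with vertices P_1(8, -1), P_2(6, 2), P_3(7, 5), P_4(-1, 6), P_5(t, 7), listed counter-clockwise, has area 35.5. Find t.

The doubled signed area Σ (x_i y_{i+1} − x_{i+1} y_i) is linear in t.
With t=0 it equals 22; the coefficient of t is -7 (from the two edges through P_5).
So -7·t + 22 = 2·35.5 = 71 ⇒ t = -7.

-7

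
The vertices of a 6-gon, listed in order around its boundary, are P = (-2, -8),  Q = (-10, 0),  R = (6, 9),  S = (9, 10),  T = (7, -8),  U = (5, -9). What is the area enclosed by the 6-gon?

207

Apply Gauss's area formula: 2A = Σ (x_i·y_{i+1} − x_{i+1}·y_i), indices taken mod 6.
Σ = (-80) + (-90) + (-21) + (-142) + (-23) + (-58) = -414
Area = |Σ|/2 = 207.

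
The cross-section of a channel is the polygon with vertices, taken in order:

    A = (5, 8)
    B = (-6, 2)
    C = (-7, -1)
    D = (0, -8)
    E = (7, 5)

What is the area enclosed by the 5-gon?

110.5

Σ = (58) + (20) + (56) + (56) + (31) = 221
Area = |Σ|/2 = 110.5.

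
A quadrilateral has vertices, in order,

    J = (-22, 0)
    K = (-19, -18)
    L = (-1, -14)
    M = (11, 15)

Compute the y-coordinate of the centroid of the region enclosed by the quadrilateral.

-475/159

Apply Gauss's area formula. First the cross-terms c_i = x_i·y_{i+1} − x_{i+1}·y_i:
  396, 248, 139, 330  ⇒  2A = 1113, A = 556.5.
Then Σ (y_i + y_{i+1})·c_i = -9975, so ȳ = -9975 / (6·556.5) = -475/159.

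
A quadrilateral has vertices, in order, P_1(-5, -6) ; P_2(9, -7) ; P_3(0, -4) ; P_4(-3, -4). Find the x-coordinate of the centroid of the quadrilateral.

28/39

Apply the shoelace (surveyor's) formula. First the cross-terms c_i = x_i·y_{i+1} − x_{i+1}·y_i:
  89, -36, -12, -2  ⇒  2A = 39, A = 19.5.
Then Σ (x_i + x_{i+1})·c_i = 84, so x̄ = 84 / (6·19.5) = 28/39.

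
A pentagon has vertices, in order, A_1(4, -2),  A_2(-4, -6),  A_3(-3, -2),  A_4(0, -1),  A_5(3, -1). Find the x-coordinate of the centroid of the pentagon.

-28/57

Apply Gauss's area formula. First the cross-terms c_i = x_i·y_{i+1} − x_{i+1}·y_i:
  -32, -10, 3, 3, -2  ⇒  2A = -38, A = -19.
Then Σ (x_i + x_{i+1})·c_i = 56, so x̄ = 56 / (6·(-19)) = -28/57.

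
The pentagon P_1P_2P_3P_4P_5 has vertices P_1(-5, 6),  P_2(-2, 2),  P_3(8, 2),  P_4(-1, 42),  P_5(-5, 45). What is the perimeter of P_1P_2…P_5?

100

|P_1P_2| = √((3)² + (-4)²) = √25 = 5
|P_2P_3| = √((10)² + (0)²) = √100 = 10
|P_3P_4| = √((-9)² + (40)²) = √1681 = 41
|P_4P_5| = √((-4)² + (3)²) = √25 = 5
|P_5P_1| = √((0)² + (-39)²) = √1521 = 39
Perimeter = 5 + 10 + 41 + 5 + 39 = 100.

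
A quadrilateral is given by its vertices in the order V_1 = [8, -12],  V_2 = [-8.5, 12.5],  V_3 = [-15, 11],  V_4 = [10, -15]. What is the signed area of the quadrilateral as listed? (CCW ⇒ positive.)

103.5

Apply Gauss's area formula: 2A = Σ (x_i·y_{i+1} − x_{i+1}·y_i), indices taken mod 4.
Cross-terms: -2, 94, 115, 0  ⇒  Σ = 207
Signed area = Σ/2 = 103.5 (positive ⇒ counter-clockwise traversal).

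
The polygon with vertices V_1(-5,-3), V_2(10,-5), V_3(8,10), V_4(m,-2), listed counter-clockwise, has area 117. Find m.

Write out the shoelace sum; only the two edges meeting at V_4 involve m:
2·Area = [(8·(-2) − m·10) + (m·(-3) − (-5)·(-2))] + 195
       = -13·m + 169 = 234
⇒ m = -5.

-5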